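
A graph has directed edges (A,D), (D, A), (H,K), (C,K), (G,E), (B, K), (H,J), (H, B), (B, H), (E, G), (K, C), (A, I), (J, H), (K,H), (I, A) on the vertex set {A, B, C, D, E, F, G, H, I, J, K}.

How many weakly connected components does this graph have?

4

From A: component {A, D, I}.
From B: component {B, C, H, J, K}.
From E: component {E, G}.
From F: component {F}.
That's 4 components.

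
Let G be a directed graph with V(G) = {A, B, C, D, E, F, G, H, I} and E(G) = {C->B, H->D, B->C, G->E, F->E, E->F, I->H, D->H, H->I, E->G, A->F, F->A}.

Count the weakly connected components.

3

From A: component {A, E, F, G}.
From B: component {B, C}.
From D: component {D, H, I}.
That's 3 components.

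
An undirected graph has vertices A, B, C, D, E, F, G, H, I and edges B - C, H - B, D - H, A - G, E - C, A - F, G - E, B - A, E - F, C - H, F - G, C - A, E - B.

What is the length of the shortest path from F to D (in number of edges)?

4

Distance 0: F.
Distance 1: A, E, G.
Distance 2: B, C.
Distance 3: H.
Distance 4: D — contains D.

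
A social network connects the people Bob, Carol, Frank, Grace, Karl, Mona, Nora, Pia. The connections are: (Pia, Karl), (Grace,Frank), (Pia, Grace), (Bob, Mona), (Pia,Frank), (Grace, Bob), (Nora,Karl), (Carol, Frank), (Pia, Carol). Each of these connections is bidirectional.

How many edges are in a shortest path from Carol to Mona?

4

Distance 0: Carol.
Distance 1: Frank, Pia.
Distance 2: Grace, Karl.
Distance 3: Bob, Nora.
Distance 4: Mona — contains Mona.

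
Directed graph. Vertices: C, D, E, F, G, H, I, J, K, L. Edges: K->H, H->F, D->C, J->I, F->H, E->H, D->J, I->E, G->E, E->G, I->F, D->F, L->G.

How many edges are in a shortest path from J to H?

Distance 0: J.
Distance 1: I.
Distance 2: E, F.
Distance 3: G, H — contains H.

3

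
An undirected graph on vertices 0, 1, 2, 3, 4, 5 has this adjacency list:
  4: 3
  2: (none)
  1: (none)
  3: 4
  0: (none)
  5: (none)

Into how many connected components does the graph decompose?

From 0: component {0}.
From 1: component {1}.
From 2: component {2}.
From 3: component {3, 4}.
From 5: component {5}.
That's 5 components.

5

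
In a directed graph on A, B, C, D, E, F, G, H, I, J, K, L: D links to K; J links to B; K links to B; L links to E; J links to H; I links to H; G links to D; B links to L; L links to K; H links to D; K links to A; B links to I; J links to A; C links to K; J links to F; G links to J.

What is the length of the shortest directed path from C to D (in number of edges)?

Distance 0: C.
Distance 1: K.
Distance 2: A, B.
Distance 3: I, L.
Distance 4: E, H.
Distance 5: D — contains D.

5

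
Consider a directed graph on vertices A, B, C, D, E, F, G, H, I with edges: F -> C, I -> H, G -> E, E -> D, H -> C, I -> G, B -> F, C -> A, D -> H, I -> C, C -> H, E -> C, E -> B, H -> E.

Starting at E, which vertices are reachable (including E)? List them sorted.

A, B, C, D, E, F, H

Start at E.
Its neighbours: B, C, D.
Then their neighbours: A, F, H.
Nothing further is reachable.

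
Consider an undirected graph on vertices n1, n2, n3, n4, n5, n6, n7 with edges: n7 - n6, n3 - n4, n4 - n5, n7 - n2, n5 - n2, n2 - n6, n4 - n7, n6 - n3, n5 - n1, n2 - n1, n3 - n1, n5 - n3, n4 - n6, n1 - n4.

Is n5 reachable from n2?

Explore from n2.
Distance 1: reach n1, n5, n6, n7.
Found n5.

Yes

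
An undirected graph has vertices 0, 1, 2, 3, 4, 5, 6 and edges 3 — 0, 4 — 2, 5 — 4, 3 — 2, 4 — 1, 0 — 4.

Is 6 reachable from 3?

Explore from 3.
Distance 1: reach 0, 2.
Distance 2: reach 4.
Distance 3: reach 1, 5.
The search is exhausted without reaching 6; it lies in a different component.

No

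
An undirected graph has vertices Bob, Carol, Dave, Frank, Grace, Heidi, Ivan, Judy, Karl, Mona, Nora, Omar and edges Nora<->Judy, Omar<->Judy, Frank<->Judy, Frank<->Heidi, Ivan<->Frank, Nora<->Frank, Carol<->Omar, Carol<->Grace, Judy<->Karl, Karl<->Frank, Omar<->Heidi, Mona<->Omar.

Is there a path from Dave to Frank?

No

Dave has no edges, so nothing is reachable from it.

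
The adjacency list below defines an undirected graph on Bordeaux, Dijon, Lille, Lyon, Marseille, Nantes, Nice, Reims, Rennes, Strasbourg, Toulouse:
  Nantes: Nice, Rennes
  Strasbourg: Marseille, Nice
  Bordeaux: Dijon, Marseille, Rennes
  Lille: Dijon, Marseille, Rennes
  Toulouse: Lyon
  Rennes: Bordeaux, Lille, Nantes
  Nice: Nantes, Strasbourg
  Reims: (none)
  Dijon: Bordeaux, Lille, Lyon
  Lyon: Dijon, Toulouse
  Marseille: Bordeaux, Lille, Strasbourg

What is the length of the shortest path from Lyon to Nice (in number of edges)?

5

Distance 0: Lyon.
Distance 1: Dijon, Toulouse.
Distance 2: Bordeaux, Lille.
Distance 3: Marseille, Rennes.
Distance 4: Nantes, Strasbourg.
Distance 5: Nice — contains Nice.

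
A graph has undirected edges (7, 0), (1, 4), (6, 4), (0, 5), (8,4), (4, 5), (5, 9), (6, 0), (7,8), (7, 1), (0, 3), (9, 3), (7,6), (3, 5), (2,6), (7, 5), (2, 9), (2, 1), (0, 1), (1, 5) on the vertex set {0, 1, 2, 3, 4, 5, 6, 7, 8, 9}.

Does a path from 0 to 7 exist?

Explore from 0.
Distance 1: reach 1, 3, 5, 6, 7.
Found 7.

Yes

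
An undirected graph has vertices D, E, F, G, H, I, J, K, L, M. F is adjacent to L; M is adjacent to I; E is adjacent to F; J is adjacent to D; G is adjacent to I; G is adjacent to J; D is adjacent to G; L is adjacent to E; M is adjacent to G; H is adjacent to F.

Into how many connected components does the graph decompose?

From D: component {D, G, I, J, M}.
From E: component {E, F, H, L}.
From K: component {K}.
That's 3 components.

3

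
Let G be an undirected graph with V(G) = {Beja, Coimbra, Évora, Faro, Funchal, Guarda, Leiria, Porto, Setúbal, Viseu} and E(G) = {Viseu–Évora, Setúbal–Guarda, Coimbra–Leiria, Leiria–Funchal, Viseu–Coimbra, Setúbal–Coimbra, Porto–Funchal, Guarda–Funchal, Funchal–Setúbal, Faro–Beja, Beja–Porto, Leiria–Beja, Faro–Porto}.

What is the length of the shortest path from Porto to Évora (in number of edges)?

5

Distance 0: Porto.
Distance 1: Beja, Faro, Funchal.
Distance 2: Guarda, Leiria, Setúbal.
Distance 3: Coimbra.
Distance 4: Viseu.
Distance 5: Évora — contains Évora.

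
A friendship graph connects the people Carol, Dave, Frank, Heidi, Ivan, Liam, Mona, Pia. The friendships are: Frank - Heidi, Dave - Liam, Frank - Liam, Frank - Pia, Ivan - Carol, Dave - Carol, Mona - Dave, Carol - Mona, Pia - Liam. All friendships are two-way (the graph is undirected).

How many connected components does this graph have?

1

From Carol: component {Carol, Dave, Frank, Heidi, Ivan, Liam, Mona, Pia}.
That's 1 component.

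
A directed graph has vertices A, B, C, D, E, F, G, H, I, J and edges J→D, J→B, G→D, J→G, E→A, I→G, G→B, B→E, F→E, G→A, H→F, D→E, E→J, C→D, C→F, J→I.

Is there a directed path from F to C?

Explore from F.
Distance 1: reach E.
Distance 2: reach A, J.
Distance 3: reach B, D, G, I.
The search from F is exhausted; no directed path reaches C.

No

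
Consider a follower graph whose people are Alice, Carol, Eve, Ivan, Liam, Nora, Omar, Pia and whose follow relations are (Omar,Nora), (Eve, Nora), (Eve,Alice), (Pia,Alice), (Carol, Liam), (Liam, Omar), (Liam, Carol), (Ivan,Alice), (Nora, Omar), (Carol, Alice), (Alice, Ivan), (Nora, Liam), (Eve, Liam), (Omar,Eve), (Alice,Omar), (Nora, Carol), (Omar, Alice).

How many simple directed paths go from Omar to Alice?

Omar→Alice
Omar→Eve→Alice
Omar→Eve→Liam→Carol→Alice
Omar→Eve→Nora→Carol→Alice
Omar→Eve→Nora→Liam→Carol→Alice
Omar→Nora→Carol→Alice
Omar→Nora→Liam→Carol→Alice

7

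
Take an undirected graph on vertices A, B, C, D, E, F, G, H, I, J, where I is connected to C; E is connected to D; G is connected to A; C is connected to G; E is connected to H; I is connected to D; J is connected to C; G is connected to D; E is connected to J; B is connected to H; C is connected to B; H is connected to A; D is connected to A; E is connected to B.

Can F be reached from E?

No

Explore from E.
Distance 1: reach B, D, H, J.
Distance 2: reach A, C, G, I.
The search is exhausted without reaching F; it lies in a different component.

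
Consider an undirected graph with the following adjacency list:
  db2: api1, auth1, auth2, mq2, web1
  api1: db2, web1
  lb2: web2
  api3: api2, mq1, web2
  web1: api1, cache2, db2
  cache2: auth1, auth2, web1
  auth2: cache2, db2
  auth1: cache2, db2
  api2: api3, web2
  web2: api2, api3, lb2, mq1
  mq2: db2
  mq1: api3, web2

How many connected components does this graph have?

2

From api1: component {api1, auth1, auth2, cache2, db2, mq2, web1}.
From api2: component {api2, api3, lb2, mq1, web2}.
That's 2 components.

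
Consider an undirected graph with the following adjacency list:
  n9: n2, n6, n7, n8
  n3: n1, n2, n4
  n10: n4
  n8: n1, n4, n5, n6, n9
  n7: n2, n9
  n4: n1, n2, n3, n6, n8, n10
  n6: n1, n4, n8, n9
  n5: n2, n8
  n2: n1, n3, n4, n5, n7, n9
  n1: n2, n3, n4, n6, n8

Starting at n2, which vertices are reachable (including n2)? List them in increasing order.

n1, n2, n3, n4, n5, n6, n7, n8, n9, n10

Start at n2.
Its neighbours: n1, n3, n4, n5, n7, n9.
Then their neighbours: n6, n8, n10.
Every vertex is now reached.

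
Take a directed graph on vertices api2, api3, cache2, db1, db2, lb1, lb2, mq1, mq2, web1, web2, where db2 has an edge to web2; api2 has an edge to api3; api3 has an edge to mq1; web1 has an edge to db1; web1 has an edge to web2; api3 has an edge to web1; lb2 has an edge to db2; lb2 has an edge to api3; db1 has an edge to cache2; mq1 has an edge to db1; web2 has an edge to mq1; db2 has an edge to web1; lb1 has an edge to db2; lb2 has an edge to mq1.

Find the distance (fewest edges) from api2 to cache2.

4

Distance 0: api2.
Distance 1: api3.
Distance 2: mq1, web1.
Distance 3: db1, web2.
Distance 4: cache2 — contains cache2.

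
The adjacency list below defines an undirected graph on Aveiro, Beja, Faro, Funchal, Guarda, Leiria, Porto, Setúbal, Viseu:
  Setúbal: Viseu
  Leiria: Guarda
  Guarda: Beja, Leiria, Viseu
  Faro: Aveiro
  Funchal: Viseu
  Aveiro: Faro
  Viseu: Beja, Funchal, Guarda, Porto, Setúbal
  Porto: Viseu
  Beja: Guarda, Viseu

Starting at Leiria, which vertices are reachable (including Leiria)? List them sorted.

Start at Leiria.
Its neighbours: Guarda.
Then their neighbours: Beja, Viseu.
Then next layer: Funchal, Porto, Setúbal.
Nothing further is reachable.

Beja, Funchal, Guarda, Leiria, Porto, Setúbal, Viseu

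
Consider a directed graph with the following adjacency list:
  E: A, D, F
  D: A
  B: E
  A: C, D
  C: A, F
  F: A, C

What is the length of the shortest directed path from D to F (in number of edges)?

Distance 0: D.
Distance 1: A.
Distance 2: C.
Distance 3: F — contains F.

3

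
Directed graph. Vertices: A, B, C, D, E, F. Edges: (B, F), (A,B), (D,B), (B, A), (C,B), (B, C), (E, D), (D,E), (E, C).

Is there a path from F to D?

F has no outgoing edges, so nothing is reachable from it.

No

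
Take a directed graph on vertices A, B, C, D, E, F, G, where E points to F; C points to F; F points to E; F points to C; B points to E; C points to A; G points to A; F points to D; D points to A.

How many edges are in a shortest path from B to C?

3

Distance 0: B.
Distance 1: E.
Distance 2: F.
Distance 3: C, D — contains C.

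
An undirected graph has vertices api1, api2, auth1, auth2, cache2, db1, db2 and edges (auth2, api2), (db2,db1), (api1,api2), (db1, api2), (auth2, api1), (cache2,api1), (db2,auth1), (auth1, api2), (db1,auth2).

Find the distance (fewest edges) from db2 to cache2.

4

Distance 0: db2.
Distance 1: auth1, db1.
Distance 2: api2, auth2.
Distance 3: api1.
Distance 4: cache2 — contains cache2.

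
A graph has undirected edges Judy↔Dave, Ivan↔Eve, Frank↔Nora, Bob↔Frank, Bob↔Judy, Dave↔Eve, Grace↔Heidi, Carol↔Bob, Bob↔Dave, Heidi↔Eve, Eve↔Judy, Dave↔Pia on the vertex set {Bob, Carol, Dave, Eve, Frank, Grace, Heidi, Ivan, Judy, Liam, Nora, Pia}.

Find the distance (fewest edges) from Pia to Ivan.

Distance 0: Pia.
Distance 1: Dave.
Distance 2: Bob, Eve, Judy.
Distance 3: Carol, Frank, Heidi, Ivan — contains Ivan.

3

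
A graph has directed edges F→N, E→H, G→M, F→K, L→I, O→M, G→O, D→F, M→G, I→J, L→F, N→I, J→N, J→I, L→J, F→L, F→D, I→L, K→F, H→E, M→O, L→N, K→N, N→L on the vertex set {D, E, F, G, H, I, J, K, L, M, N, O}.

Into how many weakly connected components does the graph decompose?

3

From D: component {D, F, I, J, K, L, N}.
From E: component {E, H}.
From G: component {G, M, O}.
That's 3 components.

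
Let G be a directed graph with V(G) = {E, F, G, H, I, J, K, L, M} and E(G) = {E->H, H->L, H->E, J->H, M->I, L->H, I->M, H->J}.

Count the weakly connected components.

5

From E: component {E, H, J, L}.
From F: component {F}.
From G: component {G}.
From I: component {I, M}.
From K: component {K}.
That's 5 components.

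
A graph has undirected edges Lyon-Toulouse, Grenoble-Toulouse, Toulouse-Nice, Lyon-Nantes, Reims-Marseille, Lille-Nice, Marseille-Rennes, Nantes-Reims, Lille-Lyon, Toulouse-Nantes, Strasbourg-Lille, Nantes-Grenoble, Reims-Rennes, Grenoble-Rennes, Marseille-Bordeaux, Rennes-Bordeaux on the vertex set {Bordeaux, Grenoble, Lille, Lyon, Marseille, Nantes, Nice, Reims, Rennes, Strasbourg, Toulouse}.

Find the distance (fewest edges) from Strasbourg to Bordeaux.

6

Distance 0: Strasbourg.
Distance 1: Lille.
Distance 2: Lyon, Nice.
Distance 3: Nantes, Toulouse.
Distance 4: Grenoble, Reims.
Distance 5: Marseille, Rennes.
Distance 6: Bordeaux — contains Bordeaux.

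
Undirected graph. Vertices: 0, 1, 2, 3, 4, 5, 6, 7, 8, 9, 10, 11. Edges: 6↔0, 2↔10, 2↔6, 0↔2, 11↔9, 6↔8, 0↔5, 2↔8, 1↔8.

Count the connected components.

From 0: component {0, 1, 2, 5, 6, 8, 10}.
From 3: component {3}.
From 4: component {4}.
From 7: component {7}.
From 9: component {9, 11}.
That's 5 components.

5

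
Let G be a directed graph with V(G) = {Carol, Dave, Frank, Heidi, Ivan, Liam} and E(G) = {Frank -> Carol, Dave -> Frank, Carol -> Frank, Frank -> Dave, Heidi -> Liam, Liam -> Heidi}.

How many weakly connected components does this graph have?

From Carol: component {Carol, Dave, Frank}.
From Heidi: component {Heidi, Liam}.
From Ivan: component {Ivan}.
That's 3 components.

3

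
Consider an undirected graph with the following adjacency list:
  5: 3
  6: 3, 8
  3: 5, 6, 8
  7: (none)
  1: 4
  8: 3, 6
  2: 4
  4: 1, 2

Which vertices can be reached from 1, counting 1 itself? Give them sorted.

Start at 1.
Its neighbours: 4.
Then their neighbours: 2.
Nothing further is reachable.

1, 2, 4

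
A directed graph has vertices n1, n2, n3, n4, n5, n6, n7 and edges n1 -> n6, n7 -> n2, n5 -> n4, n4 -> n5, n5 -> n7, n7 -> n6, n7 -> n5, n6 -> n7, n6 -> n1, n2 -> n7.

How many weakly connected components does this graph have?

2

From n1: component {n1, n2, n4, n5, n6, n7}.
From n3: component {n3}.
That's 2 components.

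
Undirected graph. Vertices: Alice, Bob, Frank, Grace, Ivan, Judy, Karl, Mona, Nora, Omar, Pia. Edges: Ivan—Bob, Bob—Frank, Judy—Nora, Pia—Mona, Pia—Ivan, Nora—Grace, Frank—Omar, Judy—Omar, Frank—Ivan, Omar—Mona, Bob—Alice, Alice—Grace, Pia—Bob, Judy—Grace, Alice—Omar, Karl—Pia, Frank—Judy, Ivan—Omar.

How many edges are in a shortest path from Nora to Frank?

2

Distance 0: Nora.
Distance 1: Grace, Judy.
Distance 2: Alice, Frank, Omar — contains Frank.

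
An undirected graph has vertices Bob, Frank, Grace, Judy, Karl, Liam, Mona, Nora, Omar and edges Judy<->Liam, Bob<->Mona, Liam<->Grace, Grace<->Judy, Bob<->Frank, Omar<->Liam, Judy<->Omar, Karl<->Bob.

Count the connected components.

3

From Bob: component {Bob, Frank, Karl, Mona}.
From Grace: component {Grace, Judy, Liam, Omar}.
From Nora: component {Nora}.
That's 3 components.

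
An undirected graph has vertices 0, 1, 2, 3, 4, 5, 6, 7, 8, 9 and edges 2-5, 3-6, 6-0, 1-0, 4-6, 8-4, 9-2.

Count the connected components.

3

From 0: component {0, 1, 3, 4, 6, 8}.
From 2: component {2, 5, 9}.
From 7: component {7}.
That's 3 components.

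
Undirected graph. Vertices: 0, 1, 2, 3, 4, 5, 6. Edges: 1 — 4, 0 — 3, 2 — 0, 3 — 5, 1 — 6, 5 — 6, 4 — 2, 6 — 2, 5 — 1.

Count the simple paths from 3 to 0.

5

3–0
3–5–1–4–2–0
3–5–1–6–2–0
3–5–6–1–4–2–0
3–5–6–2–0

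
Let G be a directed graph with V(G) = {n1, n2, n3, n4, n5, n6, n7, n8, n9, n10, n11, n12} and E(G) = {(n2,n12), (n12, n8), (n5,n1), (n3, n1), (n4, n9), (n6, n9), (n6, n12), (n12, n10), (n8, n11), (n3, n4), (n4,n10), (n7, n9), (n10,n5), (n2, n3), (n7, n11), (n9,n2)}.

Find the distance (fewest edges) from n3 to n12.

Distance 0: n3.
Distance 1: n1, n4.
Distance 2: n9, n10.
Distance 3: n2, n5.
Distance 4: n12 — contains n12.

4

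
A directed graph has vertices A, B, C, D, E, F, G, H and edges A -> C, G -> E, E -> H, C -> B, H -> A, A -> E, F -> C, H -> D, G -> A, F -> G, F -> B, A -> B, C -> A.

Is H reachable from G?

Yes

Explore from G.
Distance 1: reach A, E.
Distance 2: reach B, C, H.
Found H.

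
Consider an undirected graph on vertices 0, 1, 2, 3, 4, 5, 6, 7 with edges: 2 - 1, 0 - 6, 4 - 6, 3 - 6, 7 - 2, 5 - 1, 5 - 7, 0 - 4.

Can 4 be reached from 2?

Explore from 2.
Distance 1: reach 1, 7.
Distance 2: reach 5.
The search is exhausted without reaching 4; it lies in a different component.

No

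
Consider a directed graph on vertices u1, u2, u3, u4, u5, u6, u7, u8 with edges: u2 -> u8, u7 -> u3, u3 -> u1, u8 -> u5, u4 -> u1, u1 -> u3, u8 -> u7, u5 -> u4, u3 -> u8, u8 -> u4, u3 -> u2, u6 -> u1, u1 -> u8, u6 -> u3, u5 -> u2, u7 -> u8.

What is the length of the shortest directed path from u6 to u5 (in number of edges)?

Distance 0: u6.
Distance 1: u1, u3.
Distance 2: u2, u8.
Distance 3: u4, u5, u7 — contains u5.

3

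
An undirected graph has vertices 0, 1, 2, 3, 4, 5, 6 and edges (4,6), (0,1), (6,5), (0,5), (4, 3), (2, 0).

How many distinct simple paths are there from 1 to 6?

1

1–0–5–6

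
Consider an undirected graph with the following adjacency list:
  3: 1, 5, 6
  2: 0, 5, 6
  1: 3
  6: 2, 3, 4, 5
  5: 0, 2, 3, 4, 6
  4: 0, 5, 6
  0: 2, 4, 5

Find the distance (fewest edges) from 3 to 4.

Distance 0: 3.
Distance 1: 1, 5, 6.
Distance 2: 0, 2, 4 — contains 4.

2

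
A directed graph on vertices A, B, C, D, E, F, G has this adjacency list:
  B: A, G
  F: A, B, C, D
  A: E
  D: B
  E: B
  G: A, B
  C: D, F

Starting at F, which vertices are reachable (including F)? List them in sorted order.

A, B, C, D, E, F, G

Start at F.
Its neighbours: A, B, C, D.
Then their neighbours: E, G.
Every vertex is now reached.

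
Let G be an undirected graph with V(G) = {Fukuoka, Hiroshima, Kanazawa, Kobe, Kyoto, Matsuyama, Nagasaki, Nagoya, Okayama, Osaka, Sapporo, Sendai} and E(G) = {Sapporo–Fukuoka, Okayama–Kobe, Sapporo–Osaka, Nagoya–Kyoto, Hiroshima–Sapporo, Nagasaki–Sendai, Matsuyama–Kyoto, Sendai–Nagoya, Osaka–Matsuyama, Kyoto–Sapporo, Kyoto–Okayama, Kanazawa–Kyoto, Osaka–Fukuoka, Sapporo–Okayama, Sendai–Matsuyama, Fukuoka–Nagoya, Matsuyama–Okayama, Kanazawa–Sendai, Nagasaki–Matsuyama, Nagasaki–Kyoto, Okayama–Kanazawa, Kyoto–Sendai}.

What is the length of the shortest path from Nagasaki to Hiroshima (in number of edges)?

Distance 0: Nagasaki.
Distance 1: Kyoto, Matsuyama, Sendai.
Distance 2: Kanazawa, Nagoya, Okayama, Osaka, Sapporo.
Distance 3: Fukuoka, Hiroshima, Kobe — contains Hiroshima.

3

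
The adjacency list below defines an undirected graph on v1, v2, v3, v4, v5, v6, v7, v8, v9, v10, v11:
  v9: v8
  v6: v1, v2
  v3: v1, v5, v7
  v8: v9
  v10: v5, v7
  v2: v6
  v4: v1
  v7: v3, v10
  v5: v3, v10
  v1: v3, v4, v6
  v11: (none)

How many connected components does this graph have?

From v1: component {v1, v2, v3, v4, v5, v6, v7, v10}.
From v8: component {v8, v9}.
From v11: component {v11}.
That's 3 components.

3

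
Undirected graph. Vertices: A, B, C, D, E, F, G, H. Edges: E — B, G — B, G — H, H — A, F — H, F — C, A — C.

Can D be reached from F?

Explore from F.
Distance 1: reach C, H.
Distance 2: reach A, G.
Distance 3: reach B.
Distance 4: reach E.
The search is exhausted without reaching D; it lies in a different component.

No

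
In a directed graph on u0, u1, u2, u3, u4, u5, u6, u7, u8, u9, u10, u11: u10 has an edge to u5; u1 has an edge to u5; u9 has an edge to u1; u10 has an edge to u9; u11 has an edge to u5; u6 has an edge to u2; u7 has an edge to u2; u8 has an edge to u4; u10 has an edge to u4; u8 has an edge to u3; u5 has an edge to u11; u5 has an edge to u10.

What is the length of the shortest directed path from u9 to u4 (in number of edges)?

4

Distance 0: u9.
Distance 1: u1.
Distance 2: u5.
Distance 3: u10, u11.
Distance 4: u4 — contains u4.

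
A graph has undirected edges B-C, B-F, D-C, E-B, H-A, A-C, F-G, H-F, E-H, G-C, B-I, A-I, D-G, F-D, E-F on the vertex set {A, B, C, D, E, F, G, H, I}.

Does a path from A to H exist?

Explore from A.
Distance 1: reach C, H, I.
Found H.

Yes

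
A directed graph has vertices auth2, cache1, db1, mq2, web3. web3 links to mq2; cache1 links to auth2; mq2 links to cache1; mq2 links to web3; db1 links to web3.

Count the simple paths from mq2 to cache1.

1

mq2→cache1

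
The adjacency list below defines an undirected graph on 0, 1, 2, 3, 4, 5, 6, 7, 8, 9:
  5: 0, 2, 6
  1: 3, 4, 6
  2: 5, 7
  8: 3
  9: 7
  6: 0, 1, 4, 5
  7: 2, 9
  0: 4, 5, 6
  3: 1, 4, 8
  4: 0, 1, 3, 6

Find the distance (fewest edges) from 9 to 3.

6

Distance 0: 9.
Distance 1: 7.
Distance 2: 2.
Distance 3: 5.
Distance 4: 0, 6.
Distance 5: 1, 4.
Distance 6: 3 — contains 3.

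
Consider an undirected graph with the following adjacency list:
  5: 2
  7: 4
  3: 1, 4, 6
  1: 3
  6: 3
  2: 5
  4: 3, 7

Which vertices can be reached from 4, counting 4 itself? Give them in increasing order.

Start at 4.
Its neighbours: 3, 7.
Then their neighbours: 1, 6.
Nothing further is reachable.

1, 3, 4, 6, 7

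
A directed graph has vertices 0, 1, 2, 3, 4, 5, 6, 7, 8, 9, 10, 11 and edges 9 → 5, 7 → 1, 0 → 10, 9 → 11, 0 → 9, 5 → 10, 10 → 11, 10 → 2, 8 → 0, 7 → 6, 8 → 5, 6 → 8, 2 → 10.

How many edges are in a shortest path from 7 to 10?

Distance 0: 7.
Distance 1: 1, 6.
Distance 2: 8.
Distance 3: 0, 5.
Distance 4: 9, 10 — contains 10.

4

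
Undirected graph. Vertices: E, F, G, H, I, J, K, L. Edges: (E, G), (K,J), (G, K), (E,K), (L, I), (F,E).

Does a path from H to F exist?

No

H has no edges, so nothing is reachable from it.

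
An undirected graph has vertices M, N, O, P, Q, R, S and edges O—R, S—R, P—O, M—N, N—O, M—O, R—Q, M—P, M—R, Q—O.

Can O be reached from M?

Explore from M.
Distance 1: reach N, O, P, R.
Found O.

Yes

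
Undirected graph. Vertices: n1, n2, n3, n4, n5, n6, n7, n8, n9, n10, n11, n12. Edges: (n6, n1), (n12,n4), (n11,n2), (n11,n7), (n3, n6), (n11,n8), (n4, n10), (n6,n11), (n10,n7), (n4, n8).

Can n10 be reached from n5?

n5 has no edges, so nothing is reachable from it.

No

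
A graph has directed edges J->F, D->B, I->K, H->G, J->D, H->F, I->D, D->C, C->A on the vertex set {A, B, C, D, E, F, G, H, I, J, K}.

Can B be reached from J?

Explore from J.
Distance 1: reach D, F.
Distance 2: reach B, C.
Found B.

Yes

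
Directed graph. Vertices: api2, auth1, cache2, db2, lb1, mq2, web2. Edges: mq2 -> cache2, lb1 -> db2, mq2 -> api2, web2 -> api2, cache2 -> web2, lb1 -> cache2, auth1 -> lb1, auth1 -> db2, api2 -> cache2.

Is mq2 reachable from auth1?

No

Explore from auth1.
Distance 1: reach db2, lb1.
Distance 2: reach cache2.
Distance 3: reach web2.
Distance 4: reach api2.
The search from auth1 is exhausted; no directed path reaches mq2.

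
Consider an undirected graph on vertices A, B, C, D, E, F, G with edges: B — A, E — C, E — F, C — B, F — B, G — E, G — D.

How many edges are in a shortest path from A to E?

Distance 0: A.
Distance 1: B.
Distance 2: C, F.
Distance 3: E — contains E.

3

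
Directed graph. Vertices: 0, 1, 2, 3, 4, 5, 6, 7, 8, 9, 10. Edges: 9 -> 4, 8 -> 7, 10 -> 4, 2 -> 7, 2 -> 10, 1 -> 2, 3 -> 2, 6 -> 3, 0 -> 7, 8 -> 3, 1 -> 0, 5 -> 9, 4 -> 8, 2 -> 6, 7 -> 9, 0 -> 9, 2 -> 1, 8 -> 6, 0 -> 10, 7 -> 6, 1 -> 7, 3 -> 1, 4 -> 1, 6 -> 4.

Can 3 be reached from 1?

Explore from 1.
Distance 1: reach 0, 2, 7.
Distance 2: reach 6, 9, 10.
Distance 3: reach 3, 4.
Found 3.

Yes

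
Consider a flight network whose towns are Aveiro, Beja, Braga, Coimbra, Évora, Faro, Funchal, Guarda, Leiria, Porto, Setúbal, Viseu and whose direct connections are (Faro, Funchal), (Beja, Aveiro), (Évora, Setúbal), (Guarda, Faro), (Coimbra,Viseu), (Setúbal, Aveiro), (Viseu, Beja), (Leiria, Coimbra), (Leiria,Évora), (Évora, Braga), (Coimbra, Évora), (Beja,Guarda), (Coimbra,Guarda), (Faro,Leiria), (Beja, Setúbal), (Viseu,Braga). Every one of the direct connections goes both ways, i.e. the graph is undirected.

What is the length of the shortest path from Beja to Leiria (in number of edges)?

3

Distance 0: Beja.
Distance 1: Aveiro, Guarda, Setúbal, Viseu.
Distance 2: Braga, Coimbra, Évora, Faro.
Distance 3: Funchal, Leiria — contains Leiria.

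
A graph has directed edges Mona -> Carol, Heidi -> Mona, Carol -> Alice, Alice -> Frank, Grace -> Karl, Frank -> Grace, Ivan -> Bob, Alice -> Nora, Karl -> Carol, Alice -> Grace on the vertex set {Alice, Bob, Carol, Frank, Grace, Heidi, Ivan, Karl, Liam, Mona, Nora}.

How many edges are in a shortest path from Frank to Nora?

5

Distance 0: Frank.
Distance 1: Grace.
Distance 2: Karl.
Distance 3: Carol.
Distance 4: Alice.
Distance 5: Nora — contains Nora.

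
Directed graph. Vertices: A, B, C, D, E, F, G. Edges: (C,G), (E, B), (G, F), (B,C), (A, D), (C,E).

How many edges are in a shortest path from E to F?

Distance 0: E.
Distance 1: B.
Distance 2: C.
Distance 3: G.
Distance 4: F — contains F.

4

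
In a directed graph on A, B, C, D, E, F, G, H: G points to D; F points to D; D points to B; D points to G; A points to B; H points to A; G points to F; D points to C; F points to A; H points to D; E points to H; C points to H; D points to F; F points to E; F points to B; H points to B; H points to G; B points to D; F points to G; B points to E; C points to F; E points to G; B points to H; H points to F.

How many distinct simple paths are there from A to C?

A→B→D→C
A→B→E→G→D→C
A→B→E→G→F→D→C
A→B→E→H→D→C
A→B→E→H→F→D→C
A→B→E→H→F→G→D→C
A→B→E→H→G→D→C
A→B→E→H→G→F→D→C
A→B→H→D→C
A→B→H→F→D→C
A→B→H→F→E→G→D→C
A→B→H→F→G→D→C
A→B→H→G→D→C
A→B→H→G→F→D→C

14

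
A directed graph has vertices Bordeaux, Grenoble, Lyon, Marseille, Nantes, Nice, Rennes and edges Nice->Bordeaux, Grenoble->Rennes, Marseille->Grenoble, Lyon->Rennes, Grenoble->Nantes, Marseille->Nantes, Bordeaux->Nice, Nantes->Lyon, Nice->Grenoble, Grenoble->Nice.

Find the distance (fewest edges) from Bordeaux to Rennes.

3

Distance 0: Bordeaux.
Distance 1: Nice.
Distance 2: Grenoble.
Distance 3: Nantes, Rennes — contains Rennes.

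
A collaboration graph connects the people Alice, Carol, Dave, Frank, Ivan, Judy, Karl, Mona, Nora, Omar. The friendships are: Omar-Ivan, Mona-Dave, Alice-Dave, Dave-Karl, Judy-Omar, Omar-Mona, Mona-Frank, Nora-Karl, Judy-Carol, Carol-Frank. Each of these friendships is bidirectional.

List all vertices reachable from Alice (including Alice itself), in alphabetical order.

Start at Alice.
Its neighbours: Dave.
Then their neighbours: Karl, Mona.
Then next layer: Frank, Nora, Omar.
Then next layer: Carol, Ivan, Judy.
Every vertex is now reached.

Alice, Carol, Dave, Frank, Ivan, Judy, Karl, Mona, Nora, Omar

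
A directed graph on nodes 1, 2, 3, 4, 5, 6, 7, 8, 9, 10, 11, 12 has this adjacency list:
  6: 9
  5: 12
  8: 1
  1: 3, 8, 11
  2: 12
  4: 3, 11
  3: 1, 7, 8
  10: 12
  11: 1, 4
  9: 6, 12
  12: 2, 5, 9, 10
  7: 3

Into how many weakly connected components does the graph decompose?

From 1: component {1, 3, 4, 7, 8, 11}.
From 2: component {2, 5, 6, 9, 10, 12}.
That's 2 components.

2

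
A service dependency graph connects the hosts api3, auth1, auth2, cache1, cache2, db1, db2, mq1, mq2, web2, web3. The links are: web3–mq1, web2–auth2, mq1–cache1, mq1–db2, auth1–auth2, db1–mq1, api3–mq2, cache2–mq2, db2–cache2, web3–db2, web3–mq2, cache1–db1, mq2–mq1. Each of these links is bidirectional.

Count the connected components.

From api3: component {api3, cache1, cache2, db1, db2, mq1, mq2, web3}.
From auth1: component {auth1, auth2, web2}.
That's 2 components.

2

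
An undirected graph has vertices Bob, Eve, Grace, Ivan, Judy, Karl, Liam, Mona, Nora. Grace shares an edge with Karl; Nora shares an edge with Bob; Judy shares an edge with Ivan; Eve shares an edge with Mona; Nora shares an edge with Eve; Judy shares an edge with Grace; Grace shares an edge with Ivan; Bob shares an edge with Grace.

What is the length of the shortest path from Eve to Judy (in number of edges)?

Distance 0: Eve.
Distance 1: Mona, Nora.
Distance 2: Bob.
Distance 3: Grace.
Distance 4: Ivan, Judy, Karl — contains Judy.

4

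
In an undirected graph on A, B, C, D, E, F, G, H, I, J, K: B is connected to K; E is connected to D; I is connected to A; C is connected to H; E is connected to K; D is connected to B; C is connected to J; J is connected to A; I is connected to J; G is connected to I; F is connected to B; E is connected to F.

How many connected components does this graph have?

2

From A: component {A, C, G, H, I, J}.
From B: component {B, D, E, F, K}.
That's 2 components.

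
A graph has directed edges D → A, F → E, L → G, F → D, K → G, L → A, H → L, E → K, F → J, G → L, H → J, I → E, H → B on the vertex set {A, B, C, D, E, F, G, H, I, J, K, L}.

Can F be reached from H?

No

Explore from H.
Distance 1: reach B, J, L.
Distance 2: reach A, G.
The search from H is exhausted; no directed path reaches F.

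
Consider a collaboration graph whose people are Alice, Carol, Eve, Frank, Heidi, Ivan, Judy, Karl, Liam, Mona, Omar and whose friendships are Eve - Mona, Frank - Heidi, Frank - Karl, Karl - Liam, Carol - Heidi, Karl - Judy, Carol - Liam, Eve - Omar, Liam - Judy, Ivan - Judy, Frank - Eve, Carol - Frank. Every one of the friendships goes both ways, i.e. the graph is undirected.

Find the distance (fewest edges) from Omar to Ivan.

5

Distance 0: Omar.
Distance 1: Eve.
Distance 2: Frank, Mona.
Distance 3: Carol, Heidi, Karl.
Distance 4: Judy, Liam.
Distance 5: Ivan — contains Ivan.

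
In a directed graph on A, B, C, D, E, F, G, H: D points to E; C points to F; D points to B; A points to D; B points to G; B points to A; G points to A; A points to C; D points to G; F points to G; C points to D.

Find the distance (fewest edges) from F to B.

Distance 0: F.
Distance 1: G.
Distance 2: A.
Distance 3: C, D.
Distance 4: B, E — contains B.

4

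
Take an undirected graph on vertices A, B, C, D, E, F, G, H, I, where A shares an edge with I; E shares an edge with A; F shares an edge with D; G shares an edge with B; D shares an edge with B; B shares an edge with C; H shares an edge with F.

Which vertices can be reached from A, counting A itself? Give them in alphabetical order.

Start at A.
Its neighbours: E, I.
Nothing further is reachable.

A, E, I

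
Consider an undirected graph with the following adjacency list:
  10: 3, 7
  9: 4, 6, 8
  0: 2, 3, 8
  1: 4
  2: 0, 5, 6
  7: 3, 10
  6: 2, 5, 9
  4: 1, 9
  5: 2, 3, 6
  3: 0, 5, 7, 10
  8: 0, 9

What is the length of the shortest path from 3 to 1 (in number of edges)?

5

Distance 0: 3.
Distance 1: 0, 5, 7, 10.
Distance 2: 2, 6, 8.
Distance 3: 9.
Distance 4: 4.
Distance 5: 1 — contains 1.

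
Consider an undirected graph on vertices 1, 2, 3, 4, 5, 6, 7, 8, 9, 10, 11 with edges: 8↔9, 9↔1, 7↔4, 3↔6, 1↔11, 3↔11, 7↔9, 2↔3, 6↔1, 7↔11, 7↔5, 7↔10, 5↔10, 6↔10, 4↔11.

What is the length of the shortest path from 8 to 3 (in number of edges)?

Distance 0: 8.
Distance 1: 9.
Distance 2: 1, 7.
Distance 3: 4, 5, 6, 10, 11.
Distance 4: 3 — contains 3.

4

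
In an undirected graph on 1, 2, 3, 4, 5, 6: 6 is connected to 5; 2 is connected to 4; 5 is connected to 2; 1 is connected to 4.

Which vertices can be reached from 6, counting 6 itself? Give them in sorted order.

1, 2, 4, 5, 6

Start at 6.
Its neighbours: 5.
Then their neighbours: 2.
Then next layer: 4.
Then next layer: 1.
Nothing further is reachable.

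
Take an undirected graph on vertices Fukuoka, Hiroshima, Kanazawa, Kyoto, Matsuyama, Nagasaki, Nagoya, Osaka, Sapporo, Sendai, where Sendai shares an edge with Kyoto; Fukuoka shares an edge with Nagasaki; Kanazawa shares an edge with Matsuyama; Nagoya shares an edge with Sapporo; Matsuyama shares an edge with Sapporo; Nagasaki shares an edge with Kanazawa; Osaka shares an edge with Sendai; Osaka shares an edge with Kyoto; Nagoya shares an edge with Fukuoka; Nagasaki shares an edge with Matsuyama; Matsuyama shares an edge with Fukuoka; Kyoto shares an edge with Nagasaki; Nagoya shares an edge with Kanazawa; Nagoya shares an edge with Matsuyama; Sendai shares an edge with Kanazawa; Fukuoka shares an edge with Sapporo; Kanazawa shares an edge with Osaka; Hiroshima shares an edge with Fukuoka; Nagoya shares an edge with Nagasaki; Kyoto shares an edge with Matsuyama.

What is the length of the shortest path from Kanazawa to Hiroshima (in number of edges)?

Distance 0: Kanazawa.
Distance 1: Matsuyama, Nagasaki, Nagoya, Osaka, Sendai.
Distance 2: Fukuoka, Kyoto, Sapporo.
Distance 3: Hiroshima — contains Hiroshima.

3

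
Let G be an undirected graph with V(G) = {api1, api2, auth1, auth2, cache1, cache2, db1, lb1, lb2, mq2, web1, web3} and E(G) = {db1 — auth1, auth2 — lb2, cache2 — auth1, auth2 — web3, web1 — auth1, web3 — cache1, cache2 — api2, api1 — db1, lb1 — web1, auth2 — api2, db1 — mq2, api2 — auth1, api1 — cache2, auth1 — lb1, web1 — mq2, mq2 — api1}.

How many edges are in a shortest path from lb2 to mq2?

Distance 0: lb2.
Distance 1: auth2.
Distance 2: api2, web3.
Distance 3: auth1, cache1, cache2.
Distance 4: api1, db1, lb1, web1.
Distance 5: mq2 — contains mq2.

5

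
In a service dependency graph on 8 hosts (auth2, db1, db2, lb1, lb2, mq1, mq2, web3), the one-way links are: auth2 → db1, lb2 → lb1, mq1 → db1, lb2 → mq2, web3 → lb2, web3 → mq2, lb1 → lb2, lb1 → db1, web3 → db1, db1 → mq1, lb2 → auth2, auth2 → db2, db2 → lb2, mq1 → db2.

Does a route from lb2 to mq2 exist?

Explore from lb2.
Distance 1: reach auth2, lb1, mq2.
Found mq2.

Yes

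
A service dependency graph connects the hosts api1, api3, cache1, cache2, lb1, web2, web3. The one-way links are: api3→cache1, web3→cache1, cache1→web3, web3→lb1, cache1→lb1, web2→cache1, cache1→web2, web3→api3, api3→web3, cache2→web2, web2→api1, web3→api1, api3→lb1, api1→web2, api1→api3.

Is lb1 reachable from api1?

Explore from api1.
Distance 1: reach api3, web2.
Distance 2: reach cache1, lb1, web3.
Found lb1.

Yes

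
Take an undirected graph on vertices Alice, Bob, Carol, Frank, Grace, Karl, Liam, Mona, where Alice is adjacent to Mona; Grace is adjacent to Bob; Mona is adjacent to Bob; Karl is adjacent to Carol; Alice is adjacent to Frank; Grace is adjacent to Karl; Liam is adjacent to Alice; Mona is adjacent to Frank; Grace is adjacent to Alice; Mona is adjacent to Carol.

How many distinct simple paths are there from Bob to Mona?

4

Bob–Grace–Alice–Frank–Mona
Bob–Grace–Alice–Mona
Bob–Grace–Karl–Carol–Mona
Bob–Mona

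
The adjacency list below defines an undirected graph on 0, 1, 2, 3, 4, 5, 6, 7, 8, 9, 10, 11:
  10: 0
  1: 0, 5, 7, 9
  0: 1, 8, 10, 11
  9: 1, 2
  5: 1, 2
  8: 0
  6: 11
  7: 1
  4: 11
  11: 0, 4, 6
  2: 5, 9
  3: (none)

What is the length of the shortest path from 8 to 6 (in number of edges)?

3

Distance 0: 8.
Distance 1: 0.
Distance 2: 1, 10, 11.
Distance 3: 4, 5, 6, 7, 9 — contains 6.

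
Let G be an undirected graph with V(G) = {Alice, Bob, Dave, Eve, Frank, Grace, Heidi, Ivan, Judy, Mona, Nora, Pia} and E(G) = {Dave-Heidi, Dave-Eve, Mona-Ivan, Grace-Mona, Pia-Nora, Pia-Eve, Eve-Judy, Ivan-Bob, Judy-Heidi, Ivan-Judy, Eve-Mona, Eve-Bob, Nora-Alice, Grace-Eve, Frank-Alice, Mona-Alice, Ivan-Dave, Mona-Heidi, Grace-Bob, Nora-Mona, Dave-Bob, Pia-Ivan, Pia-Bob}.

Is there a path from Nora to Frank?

Yes

Explore from Nora.
Distance 1: reach Alice, Mona, Pia.
Distance 2: reach Bob, Eve, Frank, Grace, Heidi, Ivan.
Found Frank.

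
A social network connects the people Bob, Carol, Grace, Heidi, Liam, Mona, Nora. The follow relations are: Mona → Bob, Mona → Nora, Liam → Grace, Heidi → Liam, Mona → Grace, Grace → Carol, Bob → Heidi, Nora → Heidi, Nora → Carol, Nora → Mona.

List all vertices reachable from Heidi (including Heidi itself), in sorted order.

Start at Heidi.
Its neighbours: Liam.
Then their neighbours: Grace.
Then next layer: Carol.
Nothing further is reachable.

Carol, Grace, Heidi, Liam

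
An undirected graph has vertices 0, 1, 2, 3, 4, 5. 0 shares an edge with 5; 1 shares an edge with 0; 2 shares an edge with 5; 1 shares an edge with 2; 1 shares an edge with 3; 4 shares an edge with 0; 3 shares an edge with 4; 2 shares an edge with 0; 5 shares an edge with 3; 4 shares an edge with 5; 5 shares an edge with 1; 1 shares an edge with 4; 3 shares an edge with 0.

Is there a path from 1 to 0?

Yes

Explore from 1.
Distance 1: reach 0, 2, 3, 4, 5.
Found 0.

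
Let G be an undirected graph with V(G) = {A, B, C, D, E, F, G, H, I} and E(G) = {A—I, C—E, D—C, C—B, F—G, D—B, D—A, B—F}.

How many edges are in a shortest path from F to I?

4

Distance 0: F.
Distance 1: B, G.
Distance 2: C, D.
Distance 3: A, E.
Distance 4: I — contains I.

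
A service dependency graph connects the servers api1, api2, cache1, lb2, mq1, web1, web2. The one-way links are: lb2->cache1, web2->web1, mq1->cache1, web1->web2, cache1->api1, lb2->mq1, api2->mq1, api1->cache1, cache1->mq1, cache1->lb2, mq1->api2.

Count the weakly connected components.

From api1: component {api1, api2, cache1, lb2, mq1}.
From web1: component {web1, web2}.
That's 2 components.

2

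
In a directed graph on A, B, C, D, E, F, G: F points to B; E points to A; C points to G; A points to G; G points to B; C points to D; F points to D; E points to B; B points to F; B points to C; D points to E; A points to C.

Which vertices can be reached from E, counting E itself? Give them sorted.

Start at E.
Its neighbours: A, B.
Then their neighbours: C, F, G.
Then next layer: D.
Every vertex is now reached.

A, B, C, D, E, F, G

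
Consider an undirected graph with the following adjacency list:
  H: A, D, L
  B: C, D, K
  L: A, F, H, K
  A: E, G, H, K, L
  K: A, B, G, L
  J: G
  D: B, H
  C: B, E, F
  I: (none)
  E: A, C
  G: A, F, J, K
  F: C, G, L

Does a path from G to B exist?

Explore from G.
Distance 1: reach A, F, J, K.
Distance 2: reach B, C, E, H, L.
Found B.

Yes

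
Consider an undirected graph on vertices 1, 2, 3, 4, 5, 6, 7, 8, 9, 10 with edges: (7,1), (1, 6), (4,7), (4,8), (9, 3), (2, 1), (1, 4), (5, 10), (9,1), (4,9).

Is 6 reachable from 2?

Explore from 2.
Distance 1: reach 1.
Distance 2: reach 4, 6, 7, 9.
Found 6.

Yes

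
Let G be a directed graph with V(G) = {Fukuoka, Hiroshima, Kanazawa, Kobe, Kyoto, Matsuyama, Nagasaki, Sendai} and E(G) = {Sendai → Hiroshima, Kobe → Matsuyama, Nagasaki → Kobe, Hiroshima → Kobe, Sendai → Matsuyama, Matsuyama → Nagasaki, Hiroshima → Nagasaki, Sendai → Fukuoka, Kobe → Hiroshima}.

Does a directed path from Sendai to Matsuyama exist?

Explore from Sendai.
Distance 1: reach Fukuoka, Hiroshima, Matsuyama.
Found Matsuyama.

Yes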